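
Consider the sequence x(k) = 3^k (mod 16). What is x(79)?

We have x(0) = 1; x(1) = 3; x(2) = 9; x(3) = 11; x(4) = 1.
The sequence repeats with period 4.
So x(79) = x(0 + ((79-0) mod 4)) = x(3) = 11.

11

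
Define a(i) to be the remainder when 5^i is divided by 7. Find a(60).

1

Listing terms: a(1) = 5; a(2) = 4; a(3) = 6; a(4) = 2; a(5) = 3; a(6) = 1; a(7) = 5.
The sequence repeats with period 6.
So a(60) = a(1 + ((60-1) mod 6)) = a(6) = 1.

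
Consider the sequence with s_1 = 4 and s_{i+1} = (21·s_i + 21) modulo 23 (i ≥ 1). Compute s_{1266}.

10

We have s_1 = 4, s_2 = 13, s_3 = 18, s_4 = 8, s_5 = 5, s_6 = 11, s_7 = 22, s_8 = 0, s_9 = 21, s_{10} = 2, s_{11} = 17, s_{12} = 10, s_{13} = 1, s_{14} = 19, s_{15} = 6, s_{16} = 9, s_{17} = 3, s_{18} = 15, s_{19} = 14, s_{20} = 16, s_{21} = 12, s_{22} = 20, s_{23} = 4.
The sequence repeats with period 22.
(1266 - 1) mod 22 = 11, so s_{1266} = s_{12} = 10.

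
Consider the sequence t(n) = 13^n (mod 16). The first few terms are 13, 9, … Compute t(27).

5

Computing terms: t(1) = 13; t(2) = 9; t(3) = 5; t(4) = 1; t(5) = 13.
The sequence repeats with period 4.
(27 - 1) mod 4 = 2, so t(27) = t(3) = 5.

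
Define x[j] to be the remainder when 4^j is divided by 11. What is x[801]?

4

x[0] = 1; x[1] = 4; x[2] = 5; x[3] = 9; x[4] = 3; x[5] = 1.
The sequence repeats with period 5.
So x[801] = x[0 + ((801-0) mod 5)] = x[1] = 4.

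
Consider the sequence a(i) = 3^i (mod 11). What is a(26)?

a(1) = 3,  a(2) = 9,  a(3) = 5,  a(4) = 4,  a(5) = 1,  a(6) = 3.
The sequence repeats with period 5.
So a(26) = a(1 + ((26-1) mod 5)) = a(1) = 3.

3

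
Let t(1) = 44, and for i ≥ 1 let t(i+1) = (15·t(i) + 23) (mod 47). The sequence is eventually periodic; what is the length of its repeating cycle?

46

We have t(1) = 44, t(2) = 25, t(3) = 22, t(4) = 24, t(5) = 7, t(6) = 34, t(7) = 16, t(8) = 28, t(9) = 20, t(10) = 41, t(11) = 27, t(12) = 5, t(13) = 4, t(14) = 36, t(15) = 46, t(16) = 8, t(17) = 2, t(18) = 6, t(19) = 19, t(20) = 26, t(21) = 37, t(22) = 14, t(23) = 45, t(24) = 40, t(25) = 12, t(26) = 15, t(27) = 13, t(28) = 30, t(29) = 3, t(30) = 21, t(31) = 9, t(32) = 17, t(33) = 43, t(34) = 10, t(35) = 32, t(36) = 33, t(37) = 1, t(38) = 38, t(39) = 29, t(40) = 35, t(41) = 31, t(42) = 18, t(43) = 11, t(44) = 0, t(45) = 23, t(46) = 39, t(47) = 44.
The sequence repeats with period 46.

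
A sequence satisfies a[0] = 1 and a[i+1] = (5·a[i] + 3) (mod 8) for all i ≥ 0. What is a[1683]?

2

Listing terms: a[0] = 1, a[1] = 0, a[2] = 3, a[3] = 2, a[4] = 5, a[5] = 4, a[6] = 7, a[7] = 6, a[8] = 1.
Since a[8] = a[0] = 1, the sequence is periodic with period 8.
(1683 - 0) mod 8 = 3, so a[1683] = a[3] = 2.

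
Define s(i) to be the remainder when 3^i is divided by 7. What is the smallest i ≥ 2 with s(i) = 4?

s(1) = 3; s(2) = 2; s(3) = 6; s(4) = 4; s(5) = 5; s(6) = 1; s(7) = 3.
The sequence repeats with period 6.
The value 4 first appears (with i ≥ 2) at s(4).

4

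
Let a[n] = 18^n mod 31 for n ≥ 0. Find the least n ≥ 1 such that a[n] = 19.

14

Listing terms: a[0] = 1, a[1] = 18, a[2] = 14, a[3] = 4, a[4] = 10, a[5] = 25, a[6] = 16, a[7] = 9, a[8] = 7, a[9] = 2, a[10] = 5, a[11] = 28, a[12] = 8, a[13] = 20, a[14] = 19, a[15] = 1.
The sequence repeats with period 15.
The value 19 first appears (with n ≥ 1) at a[14].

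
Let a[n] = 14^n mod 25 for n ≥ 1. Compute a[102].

Listing terms: a[1] = 14,  a[2] = 21,  a[3] = 19,  a[4] = 16,  a[5] = 24,  a[6] = 11,  a[7] = 4,  a[8] = 6,  a[9] = 9,  a[10] = 1,  a[11] = 14.
The sequence repeats with period 10.
(102 - 1) mod 10 = 1, so a[102] = a[2] = 21.

21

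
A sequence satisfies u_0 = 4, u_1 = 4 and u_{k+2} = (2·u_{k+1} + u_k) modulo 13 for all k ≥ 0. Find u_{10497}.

We have u_0 = 4,  u_1 = 4,  u_2 = 12,  u_3 = 2,  u_4 = 3,  u_5 = 8,  u_6 = 6,  u_7 = 7,  u_8 = 7,  u_9 = 8,  u_{10} = 10,  u_{11} = 2,  u_{12} = 1,  u_{13} = 4,  u_{14} = 9,  u_{15} = 9,  u_{16} = 1,  u_{17} = 11,  u_{18} = 10,  u_{19} = 5,  u_{20} = 7,  u_{21} = 6,  u_{22} = 6,  u_{23} = 5,  u_{24} = 3,  u_{25} = 11,  u_{26} = 12,  u_{27} = 9,  u_{28} = 4,  u_{29} = 4.
Since (u_{28}, u_{29}) = (u_0, u_1) = (4, 4) (two consecutive terms determine the rest), the sequence is periodic with period 28.
So u_{10497} = u_{0 + ((10497-0) mod 28)} = u_{25} = 11.

11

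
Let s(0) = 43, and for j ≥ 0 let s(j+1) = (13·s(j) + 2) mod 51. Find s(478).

We have s(0) = 43; s(1) = 0; s(2) = 2; s(3) = 28; s(4) = 9; s(5) = 17; s(6) = 19; s(7) = 45; s(8) = 26; s(9) = 34; s(10) = 36; s(11) = 11; s(12) = 43.
The sequence repeats with period 12.
(478 - 0) mod 12 = 10, so s(478) = s(10) = 36.

36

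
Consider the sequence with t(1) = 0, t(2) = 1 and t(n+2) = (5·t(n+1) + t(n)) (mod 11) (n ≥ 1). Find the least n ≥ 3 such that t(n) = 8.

6

We have t(1) = 0,  t(2) = 1,  t(3) = 5,  t(4) = 4,  t(5) = 3,  t(6) = 8,  t(7) = 10,  t(8) = 3,  t(9) = 3,  t(10) = 7,  t(11) = 5,  t(12) = 10,  t(13) = 0,  t(14) = 10,  t(15) = 6,  t(16) = 7,  t(17) = 8,  t(18) = 3,  t(19) = 1,  t(20) = 8,  t(21) = 8,  t(22) = 4,  t(23) = 6,  t(24) = 1,  t(25) = 0,  t(26) = 1.
The sequence repeats with period 24.
The value 8 first appears (with n ≥ 3) at t(6).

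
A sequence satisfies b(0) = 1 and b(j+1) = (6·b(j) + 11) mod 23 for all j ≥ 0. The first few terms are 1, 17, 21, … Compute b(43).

6

We have b(0) = 1,  b(1) = 17,  b(2) = 21,  b(3) = 22,  b(4) = 5,  b(5) = 18,  b(6) = 4,  b(7) = 12,  b(8) = 14,  b(9) = 3,  b(10) = 6,  b(11) = 1.
The sequence repeats with period 11.
So b(43) = b(0 + ((43-0) mod 11)) = b(10) = 6.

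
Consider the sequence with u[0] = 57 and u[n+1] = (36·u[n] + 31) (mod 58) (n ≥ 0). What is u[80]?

Listing terms: u[0] = 57; u[1] = 53; u[2] = 25; u[3] = 3; u[4] = 23; u[5] = 47; u[6] = 41; u[7] = 57.
Since u[7] = u[0] = 57, the sequence is periodic with period 7.
So u[80] = u[0 + ((80-0) mod 7)] = u[3] = 3.

3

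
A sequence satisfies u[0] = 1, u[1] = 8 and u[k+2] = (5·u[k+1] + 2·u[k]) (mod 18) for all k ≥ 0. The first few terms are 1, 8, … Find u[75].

We have u[0] = 1, u[1] = 8, u[2] = 6, u[3] = 10, u[4] = 8, u[5] = 6.
Since (u[4], u[5]) = (u[1], u[2]) = (8, 6) (two consecutive terms determine the rest), the sequence is eventually periodic: after a pre-period of length 1 it cycles with period 3.
For k ≥ 1, u[k] depends only on (k - 1) mod 3. (75 - 1) mod 3 = 2, so u[75] = u[3] = 10.

10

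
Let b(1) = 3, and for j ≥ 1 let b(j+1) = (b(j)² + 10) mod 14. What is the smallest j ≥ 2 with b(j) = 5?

2

Computing terms: b(1) = 3; b(2) = 5; b(3) = 7; b(4) = 3.
The sequence repeats with period 3.
The value 5 first appears (with j ≥ 2) at b(2).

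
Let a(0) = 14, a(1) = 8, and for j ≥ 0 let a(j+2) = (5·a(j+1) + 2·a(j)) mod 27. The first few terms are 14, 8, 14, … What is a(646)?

17

We have a(0) = 14; a(1) = 8; a(2) = 14; a(3) = 5; a(4) = 26; a(5) = 5; a(6) = 23; a(7) = 17; a(8) = 23; a(9) = 14; a(10) = 8.
The sequence repeats with period 9.
(646 - 0) mod 9 = 7, so a(646) = a(7) = 17.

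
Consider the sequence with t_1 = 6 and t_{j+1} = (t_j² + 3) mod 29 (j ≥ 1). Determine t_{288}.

Computing terms: t_1 = 6; t_2 = 10; t_3 = 16; t_4 = 27; t_5 = 7; t_6 = 23; t_7 = 10.
Since t_7 = t_2 = 10, the sequence is eventually periodic: after a pre-period of length 1 it cycles with period 5.
For j ≥ 2, t_j depends only on (j - 2) mod 5. (288 - 2) mod 5 = 1, so t_{288} = t_3 = 16.

16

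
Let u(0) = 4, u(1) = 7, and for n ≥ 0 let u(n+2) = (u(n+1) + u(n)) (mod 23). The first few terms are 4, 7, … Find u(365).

22

Computing terms: u(0) = 4, u(1) = 7, u(2) = 11, u(3) = 18, u(4) = 6, u(5) = 1, u(6) = 7, u(7) = 8, u(8) = 15, u(9) = 0, u(10) = 15, u(11) = 15, u(12) = 7, u(13) = 22, u(14) = 6, u(15) = 5, u(16) = 11, u(17) = 16, u(18) = 4, u(19) = 20, u(20) = 1, u(21) = 21, u(22) = 22, u(23) = 20, u(24) = 19, u(25) = 16, u(26) = 12, u(27) = 5, u(28) = 17, u(29) = 22, u(30) = 16, u(31) = 15, u(32) = 8, u(33) = 0, u(34) = 8, u(35) = 8, u(36) = 16, u(37) = 1, u(38) = 17, u(39) = 18, u(40) = 12, u(41) = 7, u(42) = 19, u(43) = 3, u(44) = 22, u(45) = 2, u(46) = 1, u(47) = 3, u(48) = 4, u(49) = 7.
Since (u(48), u(49)) = (u(0), u(1)) = (4, 7) (two consecutive terms determine the rest), the sequence is periodic with period 48.
So u(365) = u(0 + ((365-0) mod 48)) = u(29) = 22.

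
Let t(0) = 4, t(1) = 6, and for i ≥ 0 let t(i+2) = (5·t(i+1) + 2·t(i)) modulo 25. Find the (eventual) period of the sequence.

We have t(0) = 4,  t(1) = 6,  t(2) = 13,  t(3) = 2,  t(4) = 11,  t(5) = 9,  t(6) = 17,  t(7) = 3,  t(8) = 24,  t(9) = 1,  t(10) = 3,  t(11) = 17,  t(12) = 16,  t(13) = 14,  t(14) = 2,  t(15) = 13,  t(16) = 19,  t(17) = 21,  t(18) = 18,  t(19) = 7,  t(20) = 21,  t(21) = 19,  t(22) = 12,  t(23) = 23,  t(24) = 14,  t(25) = 16,  t(26) = 8,  t(27) = 22,  t(28) = 1,  t(29) = 24,  t(30) = 22,  t(31) = 8,  t(32) = 9,  t(33) = 11,  t(34) = 23,  t(35) = 12,  t(36) = 6,  t(37) = 4,  t(38) = 7,  t(39) = 18,  t(40) = 4,  t(41) = 6.
Since (t(40), t(41)) = (t(0), t(1)) = (4, 6) (two consecutive terms determine the rest), the sequence is periodic with period 40.

40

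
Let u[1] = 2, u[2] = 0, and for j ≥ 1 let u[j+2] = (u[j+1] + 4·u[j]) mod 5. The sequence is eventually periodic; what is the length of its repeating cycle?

We have u[1] = 2, u[2] = 0, u[3] = 3, u[4] = 3, u[5] = 0, u[6] = 2, u[7] = 2, u[8] = 0.
Since (u[7], u[8]) = (u[1], u[2]) = (2, 0) (two consecutive terms determine the rest), the sequence is periodic with period 6.

6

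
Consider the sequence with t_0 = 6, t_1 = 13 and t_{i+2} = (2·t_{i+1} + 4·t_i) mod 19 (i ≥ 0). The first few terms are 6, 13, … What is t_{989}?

5

t_0 = 6,  t_1 = 13,  t_2 = 12,  t_3 = 0,  t_4 = 10,  t_5 = 1,  t_6 = 4,  t_7 = 12,  t_8 = 2,  t_9 = 14,  t_{10} = 17,  t_{11} = 14,  t_{12} = 1,  t_{13} = 1,  t_{14} = 6,  t_{15} = 16,  t_{16} = 18,  t_{17} = 5,  t_{18} = 6,  t_{19} = 13.
The sequence repeats with period 18.
So t_{989} = t_{0 + ((989-0) mod 18)} = t_{17} = 5.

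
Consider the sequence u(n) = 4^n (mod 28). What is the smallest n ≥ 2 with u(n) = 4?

4

u(1) = 4,  u(2) = 16,  u(3) = 8,  u(4) = 4.
Since u(4) = u(1) = 4, the sequence is periodic with period 3.
The value 4 next appears (with n ≥ 2) at u(4).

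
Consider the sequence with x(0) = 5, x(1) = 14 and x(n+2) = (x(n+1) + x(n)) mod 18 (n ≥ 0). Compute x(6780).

13

Computing terms: x(0) = 5,  x(1) = 14,  x(2) = 1,  x(3) = 15,  x(4) = 16,  x(5) = 13,  x(6) = 11,  x(7) = 6,  x(8) = 17,  x(9) = 5,  x(10) = 4,  x(11) = 9,  x(12) = 13,  x(13) = 4,  x(14) = 17,  x(15) = 3,  x(16) = 2,  x(17) = 5,  x(18) = 7,  x(19) = 12,  x(20) = 1,  x(21) = 13,  x(22) = 14,  x(23) = 9,  x(24) = 5,  x(25) = 14.
Since (x(24), x(25)) = (x(0), x(1)) = (5, 14) (two consecutive terms determine the rest), the sequence is periodic with period 24.
(6780 - 0) mod 24 = 12, so x(6780) = x(12) = 13.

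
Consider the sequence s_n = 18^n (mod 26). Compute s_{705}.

18

s_1 = 18,  s_2 = 12,  s_3 = 8,  s_4 = 14,  s_5 = 18.
The sequence repeats with period 4.
So s_{705} = s_{1 + ((705-1) mod 4)} = s_1 = 18.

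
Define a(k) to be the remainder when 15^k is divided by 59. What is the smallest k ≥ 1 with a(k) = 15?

1

We have a(0) = 1,  a(1) = 15,  a(2) = 48,  a(3) = 12,  a(4) = 3,  a(5) = 45,  a(6) = 26,  a(7) = 36,  a(8) = 9,  a(9) = 17,  a(10) = 19,  a(11) = 49,  a(12) = 27,  a(13) = 51,  a(14) = 57,  a(15) = 29,  a(16) = 22,  a(17) = 35,  a(18) = 53,  a(19) = 28,  a(20) = 7,  a(21) = 46,  a(22) = 41,  a(23) = 25,  a(24) = 21,  a(25) = 20,  a(26) = 5,  a(27) = 16,  a(28) = 4,  a(29) = 1.
Since a(29) = a(0) = 1, the sequence is periodic with period 29.
The value 15 first appears (with k ≥ 1) at a(1).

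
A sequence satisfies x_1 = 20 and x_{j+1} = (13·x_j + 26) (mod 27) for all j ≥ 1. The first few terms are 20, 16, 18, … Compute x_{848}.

Computing terms: x_1 = 20,  x_2 = 16,  x_3 = 18,  x_4 = 17,  x_5 = 4,  x_6 = 24,  x_7 = 14,  x_8 = 19,  x_9 = 3,  x_{10} = 11,  x_{11} = 7,  x_{12} = 9,  x_{13} = 8,  x_{14} = 22,  x_{15} = 15,  x_{16} = 5,  x_{17} = 10,  x_{18} = 21,  x_{19} = 2,  x_{20} = 25,  x_{21} = 0,  x_{22} = 26,  x_{23} = 13,  x_{24} = 6,  x_{25} = 23,  x_{26} = 1,  x_{27} = 12,  x_{28} = 20.
Since x_{28} = x_1 = 20, the sequence is periodic with period 27.
So x_{848} = x_{1 + ((848-1) mod 27)} = x_{11} = 7.

7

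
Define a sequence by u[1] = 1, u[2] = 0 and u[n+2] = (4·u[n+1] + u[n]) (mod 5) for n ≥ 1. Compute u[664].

4

u[1] = 1, u[2] = 0, u[3] = 1, u[4] = 4, u[5] = 2, u[6] = 2, u[7] = 0, u[8] = 2, u[9] = 3, u[10] = 4, u[11] = 4, u[12] = 0, u[13] = 4, u[14] = 1, u[15] = 3, u[16] = 3, u[17] = 0, u[18] = 3, u[19] = 2, u[20] = 1, u[21] = 1, u[22] = 0.
The sequence repeats with period 20.
(664 - 1) mod 20 = 3, so u[664] = u[4] = 4.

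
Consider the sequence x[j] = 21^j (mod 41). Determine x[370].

40

Computing terms: x[0] = 1; x[1] = 21; x[2] = 31; x[3] = 36; x[4] = 18; x[5] = 9; x[6] = 25; x[7] = 33; x[8] = 37; x[9] = 39; x[10] = 40; x[11] = 20; x[12] = 10; x[13] = 5; x[14] = 23; x[15] = 32; x[16] = 16; x[17] = 8; x[18] = 4; x[19] = 2; x[20] = 1.
The sequence repeats with period 20.
(370 - 0) mod 20 = 10, so x[370] = x[10] = 40.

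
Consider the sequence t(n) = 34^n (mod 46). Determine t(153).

Listing terms: t(0) = 1,  t(1) = 34,  t(2) = 6,  t(3) = 20,  t(4) = 36,  t(5) = 28,  t(6) = 32,  t(7) = 30,  t(8) = 8,  t(9) = 42,  t(10) = 2,  t(11) = 22,  t(12) = 12,  t(13) = 40,  t(14) = 26,  t(15) = 10,  t(16) = 18,  t(17) = 14,  t(18) = 16,  t(19) = 38,  t(20) = 4,  t(21) = 44,  t(22) = 24,  t(23) = 34.
Since t(23) = t(1) = 34, the sequence is eventually periodic: after a pre-period of length 1 it cycles with period 22.
For n ≥ 1, t(n) depends only on (n - 1) mod 22. (153 - 1) mod 22 = 20, so t(153) = t(21) = 44.

44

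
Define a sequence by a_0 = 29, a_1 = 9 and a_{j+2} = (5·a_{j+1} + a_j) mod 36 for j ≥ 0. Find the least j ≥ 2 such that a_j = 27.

We have a_0 = 29,  a_1 = 9,  a_2 = 2,  a_3 = 19,  a_4 = 25,  a_5 = 0,  a_6 = 25,  a_7 = 17,  a_8 = 2,  a_9 = 27,  a_{10} = 29,  a_{11} = 28,  a_{12} = 25,  a_{13} = 9,  a_{14} = 34,  a_{15} = 35,  a_{16} = 29,  a_{17} = 0,  a_{18} = 29,  a_{19} = 1,  a_{20} = 34,  a_{21} = 27,  a_{22} = 25,  a_{23} = 8,  a_{24} = 29,  a_{25} = 9.
The sequence repeats with period 24.
The value 27 first appears (with j ≥ 2) at a_9.

9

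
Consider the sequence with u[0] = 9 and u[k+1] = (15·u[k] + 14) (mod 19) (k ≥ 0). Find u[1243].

16

Listing terms: u[0] = 9,  u[1] = 16,  u[2] = 7,  u[3] = 5,  u[4] = 13,  u[5] = 0,  u[6] = 14,  u[7] = 15,  u[8] = 11,  u[9] = 8,  u[10] = 1,  u[11] = 10,  u[12] = 12,  u[13] = 4,  u[14] = 17,  u[15] = 3,  u[16] = 2,  u[17] = 6,  u[18] = 9.
Since u[18] = u[0] = 9, the sequence is periodic with period 18.
So u[1243] = u[0 + ((1243-0) mod 18)] = u[1] = 16.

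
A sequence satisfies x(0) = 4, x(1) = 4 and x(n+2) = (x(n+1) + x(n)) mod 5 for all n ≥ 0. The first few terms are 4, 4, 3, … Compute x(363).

2

x(0) = 4,  x(1) = 4,  x(2) = 3,  x(3) = 2,  x(4) = 0,  x(5) = 2,  x(6) = 2,  x(7) = 4,  x(8) = 1,  x(9) = 0,  x(10) = 1,  x(11) = 1,  x(12) = 2,  x(13) = 3,  x(14) = 0,  x(15) = 3,  x(16) = 3,  x(17) = 1,  x(18) = 4,  x(19) = 0,  x(20) = 4,  x(21) = 4.
The sequence repeats with period 20.
(363 - 0) mod 20 = 3, so x(363) = x(3) = 2.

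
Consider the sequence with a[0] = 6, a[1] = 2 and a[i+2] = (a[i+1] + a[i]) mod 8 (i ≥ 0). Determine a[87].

Computing terms: a[0] = 6; a[1] = 2; a[2] = 0; a[3] = 2; a[4] = 2; a[5] = 4; a[6] = 6; a[7] = 2.
The sequence repeats with period 6.
(87 - 0) mod 6 = 3, so a[87] = a[3] = 2.

2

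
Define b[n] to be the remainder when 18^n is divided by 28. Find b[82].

4

Listing terms: b[0] = 1, b[1] = 18, b[2] = 16, b[3] = 8, b[4] = 4, b[5] = 16.
Since b[5] = b[2] = 16, the sequence is eventually periodic: after a pre-period of length 2 it cycles with period 3.
For n ≥ 2, b[n] depends only on (n - 2) mod 3. (82 - 2) mod 3 = 2, so b[82] = b[4] = 4.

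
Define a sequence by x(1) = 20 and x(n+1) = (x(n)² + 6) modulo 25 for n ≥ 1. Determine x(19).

20

We have x(1) = 20; x(2) = 6; x(3) = 17; x(4) = 20.
The sequence repeats with period 3.
So x(19) = x(1 + ((19-1) mod 3)) = x(1) = 20.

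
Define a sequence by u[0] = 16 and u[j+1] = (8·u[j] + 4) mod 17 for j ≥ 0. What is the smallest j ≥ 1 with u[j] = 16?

u[0] = 16; u[1] = 13; u[2] = 6; u[3] = 1; u[4] = 12; u[5] = 15; u[6] = 5; u[7] = 10; u[8] = 16.
Since u[8] = u[0] = 16, the sequence is periodic with period 8.
The value 16 next appears (with j ≥ 1) at u[8].

8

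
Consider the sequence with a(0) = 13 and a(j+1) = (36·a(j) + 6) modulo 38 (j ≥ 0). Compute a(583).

We have a(0) = 13,  a(1) = 18,  a(2) = 8,  a(3) = 28,  a(4) = 26,  a(5) = 30,  a(6) = 22,  a(7) = 0,  a(8) = 6,  a(9) = 32,  a(10) = 18.
Since a(10) = a(1) = 18, the sequence is eventually periodic: after a pre-period of length 1 it cycles with period 9.
For j ≥ 1, a(j) depends only on (j - 1) mod 9. (583 - 1) mod 9 = 6, so a(583) = a(7) = 0.

0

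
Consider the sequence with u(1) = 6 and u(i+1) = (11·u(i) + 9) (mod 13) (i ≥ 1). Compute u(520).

Computing terms: u(1) = 6, u(2) = 10, u(3) = 2, u(4) = 5, u(5) = 12, u(6) = 11, u(7) = 0, u(8) = 9, u(9) = 4, u(10) = 1, u(11) = 7, u(12) = 8, u(13) = 6.
Since u(13) = u(1) = 6, the sequence is periodic with period 12.
(520 - 1) mod 12 = 3, so u(520) = u(4) = 5.

5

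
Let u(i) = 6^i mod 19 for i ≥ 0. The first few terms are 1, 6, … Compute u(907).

u(0) = 1,  u(1) = 6,  u(2) = 17,  u(3) = 7,  u(4) = 4,  u(5) = 5,  u(6) = 11,  u(7) = 9,  u(8) = 16,  u(9) = 1.
Since u(9) = u(0) = 1, the sequence is periodic with period 9.
So u(907) = u(0 + ((907-0) mod 9)) = u(7) = 9.

9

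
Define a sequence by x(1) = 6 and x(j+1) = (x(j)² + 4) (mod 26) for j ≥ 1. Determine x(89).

Listing terms: x(1) = 6,  x(2) = 14,  x(3) = 18,  x(4) = 16,  x(5) = 0,  x(6) = 4,  x(7) = 20,  x(8) = 14.
Since x(8) = x(2) = 14, the sequence is eventually periodic: after a pre-period of length 1 it cycles with period 6.
For j ≥ 2, x(j) depends only on (j - 2) mod 6. (89 - 2) mod 6 = 3, so x(89) = x(5) = 0.

0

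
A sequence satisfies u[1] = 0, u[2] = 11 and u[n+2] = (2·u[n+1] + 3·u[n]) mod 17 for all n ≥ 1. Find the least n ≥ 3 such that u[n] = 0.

17

Computing terms: u[1] = 0,  u[2] = 11,  u[3] = 5,  u[4] = 9,  u[5] = 16,  u[6] = 8,  u[7] = 13,  u[8] = 16,  u[9] = 3,  u[10] = 3,  u[11] = 15,  u[12] = 5,  u[13] = 4,  u[14] = 6,  u[15] = 7,  u[16] = 15,  u[17] = 0,  u[18] = 11.
The sequence repeats with period 16.
The value 0 next appears (with n ≥ 3) at u[17].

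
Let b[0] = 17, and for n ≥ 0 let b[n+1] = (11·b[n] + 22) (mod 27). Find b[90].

We have b[0] = 17,  b[1] = 20,  b[2] = 26,  b[3] = 11,  b[4] = 8,  b[5] = 2,  b[6] = 17.
The sequence repeats with period 6.
(90 - 0) mod 6 = 0, so b[90] = b[0] = 17.

17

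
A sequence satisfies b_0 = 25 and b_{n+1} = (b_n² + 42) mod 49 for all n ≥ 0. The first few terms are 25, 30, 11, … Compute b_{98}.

Listing terms: b_0 = 25, b_1 = 30, b_2 = 11, b_3 = 16, b_4 = 4, b_5 = 9, b_6 = 25.
The sequence repeats with period 6.
(98 - 0) mod 6 = 2, so b_{98} = b_2 = 11.

11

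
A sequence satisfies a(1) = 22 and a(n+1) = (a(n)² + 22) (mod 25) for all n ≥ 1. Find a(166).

a(1) = 22; a(2) = 6; a(3) = 8; a(4) = 11; a(5) = 18; a(6) = 21; a(7) = 13; a(8) = 16; a(9) = 3; a(10) = 6.
Since a(10) = a(2) = 6, the sequence is eventually periodic: after a pre-period of length 1 it cycles with period 8.
For n ≥ 2, a(n) depends only on (n - 2) mod 8. (166 - 2) mod 8 = 4, so a(166) = a(6) = 21.

21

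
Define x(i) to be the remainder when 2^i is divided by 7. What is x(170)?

4

Listing terms: x(0) = 1; x(1) = 2; x(2) = 4; x(3) = 1.
Since x(3) = x(0) = 1, the sequence is periodic with period 3.
(170 - 0) mod 3 = 2, so x(170) = x(2) = 4.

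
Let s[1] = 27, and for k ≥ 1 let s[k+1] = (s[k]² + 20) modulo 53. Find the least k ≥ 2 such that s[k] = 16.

s[1] = 27,  s[2] = 7,  s[3] = 16,  s[4] = 11,  s[5] = 35,  s[6] = 26,  s[7] = 7.
Since s[7] = s[2] = 7, the sequence is eventually periodic: after a pre-period of length 1 it cycles with period 5.
The value 16 first appears (with k ≥ 2) at s[3].

3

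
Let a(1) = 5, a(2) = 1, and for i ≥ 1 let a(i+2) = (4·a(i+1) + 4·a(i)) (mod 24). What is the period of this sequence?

Computing terms: a(1) = 5, a(2) = 1, a(3) = 0, a(4) = 4, a(5) = 16, a(6) = 8, a(7) = 0, a(8) = 8, a(9) = 8, a(10) = 16, a(11) = 0, a(12) = 16, a(13) = 16, a(14) = 8.
Since (a(13), a(14)) = (a(5), a(6)) = (16, 8) (two consecutive terms determine the rest), the sequence is eventually periodic: after a pre-period of length 4 it cycles with period 8.

8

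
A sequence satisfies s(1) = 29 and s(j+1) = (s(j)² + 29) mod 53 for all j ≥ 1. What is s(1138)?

We have s(1) = 29; s(2) = 22; s(3) = 36; s(4) = 0; s(5) = 29.
Since s(5) = s(1) = 29, the sequence is periodic with period 4.
(1138 - 1) mod 4 = 1, so s(1138) = s(2) = 22.

22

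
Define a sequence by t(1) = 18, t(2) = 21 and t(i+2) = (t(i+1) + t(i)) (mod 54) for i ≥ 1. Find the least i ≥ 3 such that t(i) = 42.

Computing terms: t(1) = 18, t(2) = 21, t(3) = 39, t(4) = 6, t(5) = 45, t(6) = 51, t(7) = 42, t(8) = 39, t(9) = 27, t(10) = 12, t(11) = 39, t(12) = 51, t(13) = 36, t(14) = 33, t(15) = 15, t(16) = 48, t(17) = 9, t(18) = 3, t(19) = 12, t(20) = 15, t(21) = 27, t(22) = 42, t(23) = 15, t(24) = 3, t(25) = 18, t(26) = 21.
The sequence repeats with period 24.
The value 42 first appears (with i ≥ 3) at t(7).

7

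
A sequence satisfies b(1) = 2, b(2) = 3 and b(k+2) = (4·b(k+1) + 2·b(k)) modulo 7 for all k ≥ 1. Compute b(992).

We have b(1) = 2; b(2) = 3; b(3) = 2; b(4) = 0; b(5) = 4; b(6) = 2; b(7) = 2; b(8) = 5; b(9) = 3; b(10) = 1; b(11) = 3; b(12) = 0; b(13) = 6; b(14) = 3; b(15) = 3; b(16) = 4; b(17) = 1; b(18) = 5; b(19) = 1; b(20) = 0; b(21) = 2; b(22) = 1; b(23) = 1; b(24) = 6; b(25) = 5; b(26) = 4; b(27) = 5; b(28) = 0; b(29) = 3; b(30) = 5; b(31) = 5; b(32) = 2; b(33) = 4; b(34) = 6; b(35) = 4; b(36) = 0; b(37) = 1; b(38) = 4; b(39) = 4; b(40) = 3; b(41) = 6; b(42) = 2; b(43) = 6; b(44) = 0; b(45) = 5; b(46) = 6; b(47) = 6; b(48) = 1; b(49) = 2; b(50) = 3.
The sequence repeats with period 48.
So b(992) = b(1 + ((992-1) mod 48)) = b(32) = 2.

2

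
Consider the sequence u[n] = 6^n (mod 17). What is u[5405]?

Listing terms: u[1] = 6; u[2] = 2; u[3] = 12; u[4] = 4; u[5] = 7; u[6] = 8; u[7] = 14; u[8] = 16; u[9] = 11; u[10] = 15; u[11] = 5; u[12] = 13; u[13] = 10; u[14] = 9; u[15] = 3; u[16] = 1; u[17] = 6.
The sequence repeats with period 16.
So u[5405] = u[1 + ((5405-1) mod 16)] = u[13] = 10.

10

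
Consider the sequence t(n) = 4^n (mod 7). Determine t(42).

Listing terms: t(0) = 1, t(1) = 4, t(2) = 2, t(3) = 1.
The sequence repeats with period 3.
(42 - 0) mod 3 = 0, so t(42) = t(0) = 1.

1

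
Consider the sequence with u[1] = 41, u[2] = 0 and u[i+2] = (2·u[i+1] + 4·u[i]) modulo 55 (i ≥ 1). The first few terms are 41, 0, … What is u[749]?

u[1] = 41; u[2] = 0; u[3] = 54; u[4] = 53; u[5] = 47; u[6] = 31; u[7] = 30; u[8] = 19; u[9] = 48; u[10] = 7; u[11] = 41; u[12] = 0.
The sequence repeats with period 10.
(749 - 1) mod 10 = 8, so u[749] = u[9] = 48.

48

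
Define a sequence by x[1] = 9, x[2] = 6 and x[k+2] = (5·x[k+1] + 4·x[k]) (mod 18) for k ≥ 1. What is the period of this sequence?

Listing terms: x[1] = 9,  x[2] = 6,  x[3] = 12,  x[4] = 12,  x[5] = 0,  x[6] = 12,  x[7] = 6,  x[8] = 6,  x[9] = 0,  x[10] = 6,  x[11] = 12.
Since (x[10], x[11]) = (x[2], x[3]) = (6, 12) (two consecutive terms determine the rest), the sequence is eventually periodic: after a pre-period of length 1 it cycles with period 8.

8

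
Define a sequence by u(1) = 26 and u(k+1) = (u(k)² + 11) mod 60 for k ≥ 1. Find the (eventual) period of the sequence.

6

Computing terms: u(1) = 26; u(2) = 27; u(3) = 20; u(4) = 51; u(5) = 32; u(6) = 15; u(7) = 56; u(8) = 27.
Since u(8) = u(2) = 27, the sequence is eventually periodic: after a pre-period of length 1 it cycles with period 6.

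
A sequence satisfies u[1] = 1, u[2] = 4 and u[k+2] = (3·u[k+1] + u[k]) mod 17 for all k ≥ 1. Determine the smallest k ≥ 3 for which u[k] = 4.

We have u[1] = 1,  u[2] = 4,  u[3] = 13,  u[4] = 9,  u[5] = 6,  u[6] = 10,  u[7] = 2,  u[8] = 16,  u[9] = 16,  u[10] = 13,  u[11] = 4,  u[12] = 8,  u[13] = 11,  u[14] = 7,  u[15] = 15,  u[16] = 1,  u[17] = 1,  u[18] = 4.
Since (u[17], u[18]) = (u[1], u[2]) = (1, 4) (two consecutive terms determine the rest), the sequence is periodic with period 16.
The value 4 first appears (with k ≥ 3) at u[11].

11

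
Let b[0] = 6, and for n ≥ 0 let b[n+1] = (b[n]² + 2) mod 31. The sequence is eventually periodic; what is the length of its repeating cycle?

b[0] = 6,  b[1] = 7,  b[2] = 20,  b[3] = 30,  b[4] = 3,  b[5] = 11,  b[6] = 30.
Since b[6] = b[3] = 30, the sequence is eventually periodic: after a pre-period of length 3 it cycles with period 3.

3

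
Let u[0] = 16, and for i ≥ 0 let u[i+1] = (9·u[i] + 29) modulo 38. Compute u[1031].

23

Listing terms: u[0] = 16, u[1] = 21, u[2] = 28, u[3] = 15, u[4] = 12, u[5] = 23, u[6] = 8, u[7] = 25, u[8] = 26, u[9] = 35, u[10] = 2, u[11] = 9, u[12] = 34, u[13] = 31, u[14] = 4, u[15] = 27, u[16] = 6, u[17] = 7, u[18] = 16.
The sequence repeats with period 18.
(1031 - 0) mod 18 = 5, so u[1031] = u[5] = 23.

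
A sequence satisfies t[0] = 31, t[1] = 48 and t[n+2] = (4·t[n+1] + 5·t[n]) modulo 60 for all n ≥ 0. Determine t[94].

t[0] = 31, t[1] = 48, t[2] = 47, t[3] = 8, t[4] = 27, t[5] = 28, t[6] = 7, t[7] = 48, t[8] = 47.
Since (t[7], t[8]) = (t[1], t[2]) = (48, 47) (two consecutive terms determine the rest), the sequence is eventually periodic: after a pre-period of length 1 it cycles with period 6.
For n ≥ 1, t[n] depends only on (n - 1) mod 6. (94 - 1) mod 6 = 3, so t[94] = t[4] = 27.

27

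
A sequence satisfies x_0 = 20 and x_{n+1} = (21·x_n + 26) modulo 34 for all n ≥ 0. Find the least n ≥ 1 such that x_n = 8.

x_0 = 20, x_1 = 4, x_2 = 8, x_3 = 24, x_4 = 20.
Since x_4 = x_0 = 20, the sequence is periodic with period 4.
The value 8 first appears (with n ≥ 1) at x_2.

2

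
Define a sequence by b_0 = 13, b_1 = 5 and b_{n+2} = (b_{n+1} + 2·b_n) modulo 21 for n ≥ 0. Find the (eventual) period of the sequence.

6

b_0 = 13, b_1 = 5, b_2 = 10, b_3 = 20, b_4 = 19, b_5 = 17, b_6 = 13, b_7 = 5.
The sequence repeats with period 6.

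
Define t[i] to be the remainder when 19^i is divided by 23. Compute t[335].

t[0] = 1,  t[1] = 19,  t[2] = 16,  t[3] = 5,  t[4] = 3,  t[5] = 11,  t[6] = 2,  t[7] = 15,  t[8] = 9,  t[9] = 10,  t[10] = 6,  t[11] = 22,  t[12] = 4,  t[13] = 7,  t[14] = 18,  t[15] = 20,  t[16] = 12,  t[17] = 21,  t[18] = 8,  t[19] = 14,  t[20] = 13,  t[21] = 17,  t[22] = 1.
The sequence repeats with period 22.
(335 - 0) mod 22 = 5, so t[335] = t[5] = 11.

11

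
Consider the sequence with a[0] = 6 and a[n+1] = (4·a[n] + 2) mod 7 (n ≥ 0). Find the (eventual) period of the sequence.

We have a[0] = 6, a[1] = 5, a[2] = 1, a[3] = 6.
The sequence repeats with period 3.

3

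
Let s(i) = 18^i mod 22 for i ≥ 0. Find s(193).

2

We have s(0) = 1,  s(1) = 18,  s(2) = 16,  s(3) = 2,  s(4) = 14,  s(5) = 10,  s(6) = 4,  s(7) = 6,  s(8) = 20,  s(9) = 8,  s(10) = 12,  s(11) = 18.
Since s(11) = s(1) = 18, the sequence is eventually periodic: after a pre-period of length 1 it cycles with period 10.
For i ≥ 1, s(i) depends only on (i - 1) mod 10. (193 - 1) mod 10 = 2, so s(193) = s(3) = 2.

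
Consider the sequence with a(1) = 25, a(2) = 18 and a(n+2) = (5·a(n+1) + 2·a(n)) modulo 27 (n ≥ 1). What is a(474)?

23

a(1) = 25; a(2) = 18; a(3) = 5; a(4) = 7; a(5) = 18; a(6) = 23; a(7) = 16; a(8) = 18; a(9) = 14; a(10) = 25; a(11) = 18.
The sequence repeats with period 9.
So a(474) = a(1 + ((474-1) mod 9)) = a(6) = 23.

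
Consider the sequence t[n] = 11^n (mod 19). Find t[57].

1

We have t[1] = 11, t[2] = 7, t[3] = 1, t[4] = 11.
Since t[4] = t[1] = 11, the sequence is periodic with period 3.
So t[57] = t[1 + ((57-1) mod 3)] = t[3] = 1.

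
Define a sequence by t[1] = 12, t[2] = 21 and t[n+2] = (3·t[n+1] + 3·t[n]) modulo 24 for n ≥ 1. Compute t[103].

12

Computing terms: t[1] = 12, t[2] = 21, t[3] = 3, t[4] = 0, t[5] = 9, t[6] = 3, t[7] = 12, t[8] = 21.
Since (t[7], t[8]) = (t[1], t[2]) = (12, 21) (two consecutive terms determine the rest), the sequence is periodic with period 6.
So t[103] = t[1 + ((103-1) mod 6)] = t[1] = 12.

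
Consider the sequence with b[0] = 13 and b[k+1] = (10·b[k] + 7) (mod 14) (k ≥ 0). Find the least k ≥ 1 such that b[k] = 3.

Computing terms: b[0] = 13,  b[1] = 11,  b[2] = 5,  b[3] = 1,  b[4] = 3,  b[5] = 9,  b[6] = 13.
Since b[6] = b[0] = 13, the sequence is periodic with period 6.
The value 3 first appears (with k ≥ 1) at b[4].

4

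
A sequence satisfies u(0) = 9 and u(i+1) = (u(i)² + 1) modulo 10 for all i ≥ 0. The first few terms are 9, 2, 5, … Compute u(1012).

Computing terms: u(0) = 9, u(1) = 2, u(2) = 5, u(3) = 6, u(4) = 7, u(5) = 0, u(6) = 1, u(7) = 2.
Since u(7) = u(1) = 2, the sequence is eventually periodic: after a pre-period of length 1 it cycles with period 6.
For i ≥ 1, u(i) depends only on (i - 1) mod 6. (1012 - 1) mod 6 = 3, so u(1012) = u(4) = 7.

7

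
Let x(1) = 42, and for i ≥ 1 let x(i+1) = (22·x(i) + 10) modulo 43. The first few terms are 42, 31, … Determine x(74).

12

x(1) = 42; x(2) = 31; x(3) = 4; x(4) = 12; x(5) = 16; x(6) = 18; x(7) = 19; x(8) = 41; x(9) = 9; x(10) = 36; x(11) = 28; x(12) = 24; x(13) = 22; x(14) = 21; x(15) = 42.
The sequence repeats with period 14.
So x(74) = x(1 + ((74-1) mod 14)) = x(4) = 12.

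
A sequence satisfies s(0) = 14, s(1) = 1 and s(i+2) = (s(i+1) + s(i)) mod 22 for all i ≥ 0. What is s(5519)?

9

We have s(0) = 14; s(1) = 1; s(2) = 15; s(3) = 16; s(4) = 9; s(5) = 3; s(6) = 12; s(7) = 15; s(8) = 5; s(9) = 20; s(10) = 3; s(11) = 1; s(12) = 4; s(13) = 5; s(14) = 9; s(15) = 14; s(16) = 1.
Since (s(15), s(16)) = (s(0), s(1)) = (14, 1) (two consecutive terms determine the rest), the sequence is periodic with period 15.
(5519 - 0) mod 15 = 14, so s(5519) = s(14) = 9.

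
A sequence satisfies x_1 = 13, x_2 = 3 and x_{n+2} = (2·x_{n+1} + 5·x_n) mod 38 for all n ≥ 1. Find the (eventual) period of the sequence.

Listing terms: x_1 = 13,  x_2 = 3,  x_3 = 33,  x_4 = 5,  x_5 = 23,  x_6 = 33,  x_7 = 29,  x_8 = 33,  x_9 = 21,  x_{10} = 17,  x_{11} = 25,  x_{12} = 21,  x_{13} = 15,  x_{14} = 21,  x_{15} = 3,  x_{16} = 35,  x_{17} = 9,  x_{18} = 3,  x_{19} = 13,  x_{20} = 3.
Since (x_{19}, x_{20}) = (x_1, x_2) = (13, 3) (two consecutive terms determine the rest), the sequence is periodic with period 18.

18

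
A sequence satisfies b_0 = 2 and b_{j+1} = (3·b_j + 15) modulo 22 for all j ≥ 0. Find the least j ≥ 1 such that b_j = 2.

10

Listing terms: b_0 = 2, b_1 = 21, b_2 = 12, b_3 = 7, b_4 = 14, b_5 = 13, b_6 = 10, b_7 = 1, b_8 = 18, b_9 = 3, b_{10} = 2.
The sequence repeats with period 10.
The value 2 next appears (with j ≥ 1) at b_{10}.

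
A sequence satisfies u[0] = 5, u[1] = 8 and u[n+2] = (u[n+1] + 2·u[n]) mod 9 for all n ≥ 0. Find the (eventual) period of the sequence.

18

We have u[0] = 5, u[1] = 8, u[2] = 0, u[3] = 7, u[4] = 7, u[5] = 3, u[6] = 8, u[7] = 5, u[8] = 3, u[9] = 4, u[10] = 1, u[11] = 0, u[12] = 2, u[13] = 2, u[14] = 6, u[15] = 1, u[16] = 4, u[17] = 6, u[18] = 5, u[19] = 8.
The sequence repeats with period 18.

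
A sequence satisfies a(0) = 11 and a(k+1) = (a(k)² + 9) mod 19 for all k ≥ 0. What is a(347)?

15

Computing terms: a(0) = 11,  a(1) = 16,  a(2) = 18,  a(3) = 10,  a(4) = 14,  a(5) = 15,  a(6) = 6,  a(7) = 7,  a(8) = 1,  a(9) = 10.
Since a(9) = a(3) = 10, the sequence is eventually periodic: after a pre-period of length 3 it cycles with period 6.
For k ≥ 3, a(k) depends only on (k - 3) mod 6. (347 - 3) mod 6 = 2, so a(347) = a(5) = 15.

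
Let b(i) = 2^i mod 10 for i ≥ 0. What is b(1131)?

8

We have b(0) = 1, b(1) = 2, b(2) = 4, b(3) = 8, b(4) = 6, b(5) = 2.
Since b(5) = b(1) = 2, the sequence is eventually periodic: after a pre-period of length 1 it cycles with period 4.
For i ≥ 1, b(i) depends only on (i - 1) mod 4. (1131 - 1) mod 4 = 2, so b(1131) = b(3) = 8.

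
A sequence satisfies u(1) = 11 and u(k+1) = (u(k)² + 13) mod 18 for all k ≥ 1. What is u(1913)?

Listing terms: u(1) = 11, u(2) = 8, u(3) = 5, u(4) = 2, u(5) = 17, u(6) = 14, u(7) = 11.
Since u(7) = u(1) = 11, the sequence is periodic with period 6.
So u(1913) = u(1 + ((1913-1) mod 6)) = u(5) = 17.

17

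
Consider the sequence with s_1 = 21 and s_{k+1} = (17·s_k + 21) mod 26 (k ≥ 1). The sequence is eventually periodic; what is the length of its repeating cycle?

6

We have s_1 = 21,  s_2 = 14,  s_3 = 25,  s_4 = 4,  s_5 = 11,  s_6 = 0,  s_7 = 21.
The sequence repeats with period 6.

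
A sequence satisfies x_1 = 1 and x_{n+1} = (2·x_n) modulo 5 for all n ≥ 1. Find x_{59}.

x_1 = 1,  x_2 = 2,  x_3 = 4,  x_4 = 3,  x_5 = 1.
Since x_5 = x_1 = 1, the sequence is periodic with period 4.
(59 - 1) mod 4 = 2, so x_{59} = x_3 = 4.

4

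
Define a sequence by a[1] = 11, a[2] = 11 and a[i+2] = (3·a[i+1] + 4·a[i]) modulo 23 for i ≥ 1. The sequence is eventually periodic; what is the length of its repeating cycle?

22

We have a[1] = 11, a[2] = 11, a[3] = 8, a[4] = 22, a[5] = 6, a[6] = 14, a[7] = 20, a[8] = 1, a[9] = 14, a[10] = 0, a[11] = 10, a[12] = 7, a[13] = 15, a[14] = 4, a[15] = 3, a[16] = 2, a[17] = 18, a[18] = 16, a[19] = 5, a[20] = 10, a[21] = 4, a[22] = 6, a[23] = 11, a[24] = 11.
The sequence repeats with period 22.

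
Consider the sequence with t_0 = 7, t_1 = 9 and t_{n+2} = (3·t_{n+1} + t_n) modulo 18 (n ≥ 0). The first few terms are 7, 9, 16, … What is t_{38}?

Listing terms: t_0 = 7; t_1 = 9; t_2 = 16; t_3 = 3; t_4 = 7; t_5 = 6; t_6 = 7; t_7 = 9.
Since (t_6, t_7) = (t_0, t_1) = (7, 9) (two consecutive terms determine the rest), the sequence is periodic with period 6.
(38 - 0) mod 6 = 2, so t_{38} = t_2 = 16.

16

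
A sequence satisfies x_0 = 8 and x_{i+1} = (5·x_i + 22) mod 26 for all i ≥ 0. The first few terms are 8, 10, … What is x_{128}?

x_0 = 8,  x_1 = 10,  x_2 = 20,  x_3 = 18,  x_4 = 8.
Since x_4 = x_0 = 8, the sequence is periodic with period 4.
(128 - 0) mod 4 = 0, so x_{128} = x_0 = 8.

8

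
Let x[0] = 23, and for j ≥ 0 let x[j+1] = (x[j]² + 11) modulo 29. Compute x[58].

x[0] = 23, x[1] = 18, x[2] = 16, x[3] = 6, x[4] = 18.
Since x[4] = x[1] = 18, the sequence is eventually periodic: after a pre-period of length 1 it cycles with period 3.
For j ≥ 1, x[j] depends only on (j - 1) mod 3. (58 - 1) mod 3 = 0, so x[58] = x[1] = 18.

18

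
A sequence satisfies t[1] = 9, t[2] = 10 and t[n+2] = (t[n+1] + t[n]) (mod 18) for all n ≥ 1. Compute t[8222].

8

Listing terms: t[1] = 9; t[2] = 10; t[3] = 1; t[4] = 11; t[5] = 12; t[6] = 5; t[7] = 17; t[8] = 4; t[9] = 3; t[10] = 7; t[11] = 10; t[12] = 17; t[13] = 9; t[14] = 8; t[15] = 17; t[16] = 7; t[17] = 6; t[18] = 13; t[19] = 1; t[20] = 14; t[21] = 15; t[22] = 11; t[23] = 8; t[24] = 1; t[25] = 9; t[26] = 10.
Since (t[25], t[26]) = (t[1], t[2]) = (9, 10) (two consecutive terms determine the rest), the sequence is periodic with period 24.
So t[8222] = t[1 + ((8222-1) mod 24)] = t[14] = 8.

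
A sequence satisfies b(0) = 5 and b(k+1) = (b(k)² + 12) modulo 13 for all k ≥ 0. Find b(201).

b(0) = 5, b(1) = 11, b(2) = 3, b(3) = 8, b(4) = 11.
Since b(4) = b(1) = 11, the sequence is eventually periodic: after a pre-period of length 1 it cycles with period 3.
For k ≥ 1, b(k) depends only on (k - 1) mod 3. (201 - 1) mod 3 = 2, so b(201) = b(3) = 8.

8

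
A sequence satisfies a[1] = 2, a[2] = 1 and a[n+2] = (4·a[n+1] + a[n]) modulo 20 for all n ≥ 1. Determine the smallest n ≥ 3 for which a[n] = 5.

a[1] = 2,  a[2] = 1,  a[3] = 6,  a[4] = 5,  a[5] = 6,  a[6] = 9,  a[7] = 2,  a[8] = 17,  a[9] = 10,  a[10] = 17,  a[11] = 18,  a[12] = 9,  a[13] = 14,  a[14] = 5,  a[15] = 14,  a[16] = 1,  a[17] = 18,  a[18] = 13,  a[19] = 10,  a[20] = 13,  a[21] = 2,  a[22] = 1.
Since (a[21], a[22]) = (a[1], a[2]) = (2, 1) (two consecutive terms determine the rest), the sequence is periodic with period 20.
The value 5 first appears (with n ≥ 3) at a[4].

4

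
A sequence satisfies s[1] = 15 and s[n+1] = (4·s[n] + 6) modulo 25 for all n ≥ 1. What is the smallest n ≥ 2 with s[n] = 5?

7

We have s[1] = 15,  s[2] = 16,  s[3] = 20,  s[4] = 11,  s[5] = 0,  s[6] = 6,  s[7] = 5,  s[8] = 1,  s[9] = 10,  s[10] = 21,  s[11] = 15.
The sequence repeats with period 10.
The value 5 first appears (with n ≥ 2) at s[7].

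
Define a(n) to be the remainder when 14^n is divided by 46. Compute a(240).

2

Listing terms: a(0) = 1, a(1) = 14, a(2) = 12, a(3) = 30, a(4) = 6, a(5) = 38, a(6) = 26, a(7) = 42, a(8) = 36, a(9) = 44, a(10) = 18, a(11) = 22, a(12) = 32, a(13) = 34, a(14) = 16, a(15) = 40, a(16) = 8, a(17) = 20, a(18) = 4, a(19) = 10, a(20) = 2, a(21) = 28, a(22) = 24, a(23) = 14.
Since a(23) = a(1) = 14, the sequence is eventually periodic: after a pre-period of length 1 it cycles with period 22.
For n ≥ 1, a(n) depends only on (n - 1) mod 22. (240 - 1) mod 22 = 19, so a(240) = a(20) = 2.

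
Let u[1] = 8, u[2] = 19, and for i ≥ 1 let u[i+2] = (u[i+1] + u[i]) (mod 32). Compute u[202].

14

Listing terms: u[1] = 8, u[2] = 19, u[3] = 27, u[4] = 14, u[5] = 9, u[6] = 23, u[7] = 0, u[8] = 23, u[9] = 23, u[10] = 14, u[11] = 5, u[12] = 19, u[13] = 24, u[14] = 11, u[15] = 3, u[16] = 14, u[17] = 17, u[18] = 31, u[19] = 16, u[20] = 15, u[21] = 31, u[22] = 14, u[23] = 13, u[24] = 27, u[25] = 8, u[26] = 3, u[27] = 11, u[28] = 14, u[29] = 25, u[30] = 7, u[31] = 0, u[32] = 7, u[33] = 7, u[34] = 14, u[35] = 21, u[36] = 3, u[37] = 24, u[38] = 27, u[39] = 19, u[40] = 14, u[41] = 1, u[42] = 15, u[43] = 16, u[44] = 31, u[45] = 15, u[46] = 14, u[47] = 29, u[48] = 11, u[49] = 8, u[50] = 19.
Since (u[49], u[50]) = (u[1], u[2]) = (8, 19) (two consecutive terms determine the rest), the sequence is periodic with period 48.
(202 - 1) mod 48 = 9, so u[202] = u[10] = 14.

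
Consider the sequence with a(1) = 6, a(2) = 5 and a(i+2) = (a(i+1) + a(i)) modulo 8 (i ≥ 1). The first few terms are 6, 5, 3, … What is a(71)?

7

Computing terms: a(1) = 6; a(2) = 5; a(3) = 3; a(4) = 0; a(5) = 3; a(6) = 3; a(7) = 6; a(8) = 1; a(9) = 7; a(10) = 0; a(11) = 7; a(12) = 7; a(13) = 6; a(14) = 5.
The sequence repeats with period 12.
So a(71) = a(1 + ((71-1) mod 12)) = a(11) = 7.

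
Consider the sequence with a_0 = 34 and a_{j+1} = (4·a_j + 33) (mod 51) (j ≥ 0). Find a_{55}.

13

Computing terms: a_0 = 34,  a_1 = 16,  a_2 = 46,  a_3 = 13,  a_4 = 34.
Since a_4 = a_0 = 34, the sequence is periodic with period 4.
So a_{55} = a_{0 + ((55-0) mod 4)} = a_3 = 13.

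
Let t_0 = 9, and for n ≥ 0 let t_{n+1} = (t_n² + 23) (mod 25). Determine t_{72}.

We have t_0 = 9; t_1 = 4; t_2 = 14; t_3 = 19; t_4 = 9.
Since t_4 = t_0 = 9, the sequence is periodic with period 4.
So t_{72} = t_{0 + ((72-0) mod 4)} = t_0 = 9.

9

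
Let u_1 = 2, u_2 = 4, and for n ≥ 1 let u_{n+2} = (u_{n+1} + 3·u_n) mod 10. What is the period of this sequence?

24

u_1 = 2, u_2 = 4, u_3 = 0, u_4 = 2, u_5 = 2, u_6 = 8, u_7 = 4, u_8 = 8, u_9 = 0, u_{10} = 4, u_{11} = 4, u_{12} = 6, u_{13} = 8, u_{14} = 6, u_{15} = 0, u_{16} = 8, u_{17} = 8, u_{18} = 2, u_{19} = 6, u_{20} = 2, u_{21} = 0, u_{22} = 6, u_{23} = 6, u_{24} = 4, u_{25} = 2, u_{26} = 4.
Since (u_{25}, u_{26}) = (u_1, u_2) = (2, 4) (two consecutive terms determine the rest), the sequence is periodic with period 24.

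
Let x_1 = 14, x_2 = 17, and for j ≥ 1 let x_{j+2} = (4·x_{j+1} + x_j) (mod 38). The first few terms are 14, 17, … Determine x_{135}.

6

Listing terms: x_1 = 14; x_2 = 17; x_3 = 6; x_4 = 3; x_5 = 18; x_6 = 37; x_7 = 14; x_8 = 17.
Since (x_7, x_8) = (x_1, x_2) = (14, 17) (two consecutive terms determine the rest), the sequence is periodic with period 6.
(135 - 1) mod 6 = 2, so x_{135} = x_3 = 6.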